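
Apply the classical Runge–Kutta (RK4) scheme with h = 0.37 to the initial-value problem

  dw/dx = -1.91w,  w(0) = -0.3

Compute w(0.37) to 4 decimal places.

RK4: k1 = f(x_n, w_n); k2 = f(x_n + h/2, w_n + (h/2)·k1); k3 = f(x_n + h/2, w_n + (h/2)·k2); k4 = f(x_n + h, w_n + h·k3); w_{n+1} = w_n + (h/6)·(k1 + 2k2 + 2k3 + k4).
x=0.000000, w=-0.300000:
  k1 = f(0.000000, -0.300000) = 0.573000
  k2 = f(0.185000, -0.193995) = 0.370530
  k3 = f(0.185000, -0.231452) = 0.442073
  k4 = f(0.370000, -0.136433) = 0.260587
  w ← -0.300000 + (0.37/6)·(k1 + 2k2 + 2k3 + k4) = -0.148374
w(0.37) ≈ -0.1484

-0.1484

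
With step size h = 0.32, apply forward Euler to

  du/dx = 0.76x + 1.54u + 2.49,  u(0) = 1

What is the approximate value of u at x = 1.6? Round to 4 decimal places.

Euler: u_{n+1} = u_n + h·f(x_n, u_n).
x=0.000000, u=1.000000: f=4.030000 → u ← 1.000000 + 0.32·4.030000 = 2.289600
x=0.320000, u=2.289600: f=6.259184 → u ← 2.289600 + 0.32·6.259184 = 4.292539
x=0.640000, u=4.292539: f=9.586910 → u ← 4.292539 + 0.32·9.586910 = 7.360350
x=0.960000, u=7.360350: f=14.554539 → u ← 7.360350 + 0.32·14.554539 = 12.017803
x=1.280000, u=12.017803: f=21.970216 → u ← 12.017803 + 0.32·21.970216 = 19.048272
u(1.6) ≈ 19.0483

19.0483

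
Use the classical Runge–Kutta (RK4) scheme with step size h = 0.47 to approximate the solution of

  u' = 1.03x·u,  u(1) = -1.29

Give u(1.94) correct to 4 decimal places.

RK4: k1 = f(x_n, u_n); k2 = f(x_n + h/2, u_n + (h/2)·k1); k3 = f(x_n + h/2, u_n + (h/2)·k2); k4 = f(x_n + h, u_n + h·k3); u_{n+1} = u_n + (h/6)·(k1 + 2k2 + 2k3 + k4).
x=1.000000, u=-1.290000:
  k1 = f(1.000000, -1.290000) = -1.328700
  k2 = f(1.235000, -1.602245) = -2.038135
  k3 = f(1.235000, -1.768962) = -2.250208
  k4 = f(1.470000, -2.347598) = -3.554498
  u ← -1.290000 + (0.47/6)·(k1 + 2k2 + 2k3 + k4) = -2.344358
x=1.470000, u=-2.344358:
  k1 = f(1.470000, -2.344358) = -3.549592
  k2 = f(1.705000, -3.178512) = -5.581943
  k3 = f(1.705000, -3.656114) = -6.420685
  k4 = f(1.940000, -5.362079) = -10.714507
  u ← -2.344358 + (0.47/6)·(k1 + 2k2 + 2k3 + k4) = -5.342124
u(1.94) ≈ -5.3421

-5.3421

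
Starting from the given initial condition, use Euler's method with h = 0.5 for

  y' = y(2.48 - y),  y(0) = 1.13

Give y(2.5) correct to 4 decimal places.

2.4804

Euler: y_{n+1} = y_n + h·f(t_n, y_n).
t=0.000000, y=1.130000: f=1.525500 → y ← 1.130000 + 0.5·1.525500 = 1.892750
t=0.500000, y=1.892750: f=1.111517 → y ← 1.892750 + 0.5·1.111517 = 2.448509
t=1.000000, y=2.448509: f=0.077107 → y ← 2.448509 + 0.5·0.077107 = 2.487062
t=1.500000, y=2.487062: f=-0.017564 → y ← 2.487062 + 0.5·(-0.017564) = 2.478280
t=2.000000, y=2.478280: f=0.004262 → y ← 2.478280 + 0.5·0.004262 = 2.480411
y(2.5) ≈ 2.4804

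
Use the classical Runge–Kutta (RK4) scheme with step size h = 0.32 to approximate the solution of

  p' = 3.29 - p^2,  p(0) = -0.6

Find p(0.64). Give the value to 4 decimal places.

RK4: k1 = f(x_n, p_n); k2 = f(x_n + h/2, p_n + (h/2)·k1); k3 = f(x_n + h/2, p_n + (h/2)·k2); k4 = f(x_n + h, p_n + h·k3); p_{n+1} = p_n + (h/6)·(k1 + 2k2 + 2k3 + k4).
x=0.000000, p=-0.600000:
  k1 = f(0.000000, -0.600000) = 2.930000
  k2 = f(0.160000, -0.131200) = 3.272787
  k3 = f(0.160000, -0.076354) = 3.284170
  k4 = f(0.320000, 0.450934) = 3.086658
  p ← -0.600000 + (0.32/6)·(k1 + 2k2 + 2k3 + k4) = 0.420297
x=0.320000, p=0.420297:
  k1 = f(0.320000, 0.420297) = 3.113350
  k2 = f(0.480000, 0.918433) = 2.446480
  k3 = f(0.480000, 0.811734) = 2.631088
  k4 = f(0.640000, 1.262245) = 1.696737
  p ← 0.420297 + (0.32/6)·(k1 + 2k2 + 2k3 + k4) = 1.218442
p(0.64) ≈ 1.2184

1.2184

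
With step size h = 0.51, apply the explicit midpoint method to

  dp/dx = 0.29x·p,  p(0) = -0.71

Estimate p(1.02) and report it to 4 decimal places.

-0.8233

Midpoint: k1 = f(x_n, p_n); k2 = f(x_n + h/2, p_n + (h/2)·k1); p_{n+1} = p_n + h·k2.
x=0.000000, p=-0.710000:
  k1 = f(0.000000, -0.710000) = 0.000000
  k2 = f(0.255000, -0.710000) = -0.052504
  p ← -0.710000 + 0.51·(-0.052504) = -0.736777
x=0.510000, p=-0.736777:
  k1 = f(0.510000, -0.736777) = -0.108969
  k2 = f(0.765000, -0.764564) = -0.169619
  p ← -0.736777 + 0.51·(-0.169619) = -0.823283
p(1.02) ≈ -0.8233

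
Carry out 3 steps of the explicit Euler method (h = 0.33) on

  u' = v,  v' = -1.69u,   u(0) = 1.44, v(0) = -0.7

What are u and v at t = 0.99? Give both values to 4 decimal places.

-0.0055, -2.5750

Euler on (u,v): u_{n+1} = u_n + h·u', v_{n+1} = v_n + h·v'.
0.000000: (1.440000, -0.700000); f=(-0.700000, -2.433600) → (1.209000, -1.503088)
0.330000: (1.209000, -1.503088); f=(-1.503088, -2.043210) → (0.712981, -2.177347)
0.660000: (0.712981, -2.177347); f=(-2.177347, -1.204938) → (-0.005544, -2.574977)
(u(0.99), v(0.99)) ≈ (-0.0055, -2.5750)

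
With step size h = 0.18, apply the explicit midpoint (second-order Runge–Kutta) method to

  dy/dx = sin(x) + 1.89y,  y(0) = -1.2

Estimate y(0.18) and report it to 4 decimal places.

-1.6615

Midpoint: k1 = f(x_n, y_n); k2 = f(x_n + h/2, y_n + (h/2)·k1); y_{n+1} = y_n + h·k2.
x=0.000000, y=-1.200000:
  k1 = f(0.000000, -1.200000) = -2.268000
  k2 = f(0.090000, -1.404120) = -2.563908
  y ← -1.200000 + 0.18·(-2.563908) = -1.661503
y(0.18) ≈ -1.6615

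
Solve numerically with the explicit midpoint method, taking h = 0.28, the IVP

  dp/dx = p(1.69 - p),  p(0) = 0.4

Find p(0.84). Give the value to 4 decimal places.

0.9502

Midpoint: k1 = f(x_n, p_n); k2 = f(x_n + h/2, p_n + (h/2)·k1); p_{n+1} = p_n + h·k2.
x=0.000000, p=0.400000:
  k1 = f(0.000000, 0.400000) = 0.516000
  k2 = f(0.140000, 0.472240) = 0.575075
  p ← 0.400000 + 0.28·0.575075 = 0.561021
x=0.280000, p=0.561021:
  k1 = f(0.280000, 0.561021) = 0.633381
  k2 = f(0.420000, 0.649694) = 0.675881
  p ← 0.561021 + 0.28·0.675881 = 0.750268
x=0.560000, p=0.750268:
  k1 = f(0.560000, 0.750268) = 0.705051
  k2 = f(0.700000, 0.848975) = 0.714009
  p ← 0.750268 + 0.28·0.714009 = 0.950190
p(0.84) ≈ 0.9502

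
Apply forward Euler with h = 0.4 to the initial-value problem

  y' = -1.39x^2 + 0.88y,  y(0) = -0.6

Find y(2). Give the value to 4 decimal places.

Euler: y_{n+1} = y_n + h·f(x_n, y_n).
x=0.000000, y=-0.600000: f=-0.528000 → y ← -0.600000 + 0.4·(-0.528000) = -0.811200
x=0.400000, y=-0.811200: f=-0.936256 → y ← -0.811200 + 0.4·(-0.936256) = -1.185702
x=0.800000, y=-1.185702: f=-1.933018 → y ← -1.185702 + 0.4·(-1.933018) = -1.958910
x=1.200000, y=-1.958910: f=-3.725440 → y ← -1.958910 + 0.4·(-3.725440) = -3.449086
x=1.600000, y=-3.449086: f=-6.593596 → y ← -3.449086 + 0.4·(-6.593596) = -6.086524
y(2) ≈ -6.0865

-6.0865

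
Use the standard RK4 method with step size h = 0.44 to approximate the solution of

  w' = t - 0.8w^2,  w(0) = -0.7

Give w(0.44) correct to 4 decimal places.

-0.8105

RK4: k1 = f(t_n, w_n); k2 = f(t_n + h/2, w_n + (h/2)·k1); k3 = f(t_n + h/2, w_n + (h/2)·k2); k4 = f(t_n + h, w_n + h·k3); w_{n+1} = w_n + (h/6)·(k1 + 2k2 + 2k3 + k4).
t=0.000000, w=-0.700000:
  k1 = f(0.000000, -0.700000) = -0.392000
  k2 = f(0.220000, -0.786240) = -0.274539
  k3 = f(0.220000, -0.760399) = -0.242565
  k4 = f(0.440000, -0.806728) = -0.080649
  w ← -0.700000 + (0.44/6)·(k1 + 2k2 + 2k3 + k4) = -0.810503
w(0.44) ≈ -0.8105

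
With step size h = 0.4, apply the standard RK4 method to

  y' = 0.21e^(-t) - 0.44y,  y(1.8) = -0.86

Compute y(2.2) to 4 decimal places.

-0.7108

RK4: k1 = f(t_n, y_n); k2 = f(t_n + h/2, y_n + (h/2)·k1); k3 = f(t_n + h/2, y_n + (h/2)·k2); k4 = f(t_n + h, y_n + h·k3); y_{n+1} = y_n + (h/6)·(k1 + 2k2 + 2k3 + k4).
t=1.800000, y=-0.860000:
  k1 = f(1.800000, -0.860000) = 0.413113
  k2 = f(2.000000, -0.777377) = 0.370466
  k3 = f(2.000000, -0.785907) = 0.374219
  k4 = f(2.200000, -0.710312) = 0.335806
  y ← -0.860000 + (0.4/6)·(k1 + 2k2 + 2k3 + k4) = -0.710781
y(2.2) ≈ -0.7108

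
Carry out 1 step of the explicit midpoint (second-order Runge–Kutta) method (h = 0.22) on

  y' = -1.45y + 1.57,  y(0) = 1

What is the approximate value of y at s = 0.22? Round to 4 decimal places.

1.0222

Midpoint: k1 = f(s_n, y_n); k2 = f(s_n + h/2, y_n + (h/2)·k1); y_{n+1} = y_n + h·k2.
s=0.000000, y=1.000000:
  k1 = f(0.000000, 1.000000) = 0.120000
  k2 = f(0.110000, 1.013200) = 0.100860
  y ← 1.000000 + 0.22·0.100860 = 1.022189
y(0.22) ≈ 1.0222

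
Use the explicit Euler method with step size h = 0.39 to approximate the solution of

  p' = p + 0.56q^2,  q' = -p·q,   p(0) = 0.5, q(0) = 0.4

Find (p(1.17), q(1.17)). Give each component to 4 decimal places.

Euler on (p,q): p_{n+1} = p_n + h·p', q_{n+1} = q_n + h·q'.
0.000000: (0.500000, 0.400000); f=(0.589600, -0.200000) → (0.729944, 0.322000)
0.390000: (0.729944, 0.322000); f=(0.788007, -0.235042) → (1.037267, 0.230334)
0.780000: (1.037267, 0.230334); f=(1.066977, -0.238917) → (1.453388, 0.137156)
(p(1.17), q(1.17)) ≈ (1.4534, 0.1372)

1.4534, 0.1372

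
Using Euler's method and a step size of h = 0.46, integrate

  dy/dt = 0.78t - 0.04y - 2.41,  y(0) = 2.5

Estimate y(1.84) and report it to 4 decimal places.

-1.0143

Euler: y_{n+1} = y_n + h·f(t_n, y_n).
t=0.000000, y=2.500000: f=-2.510000 → y ← 2.500000 + 0.46·(-2.510000) = 1.345400
t=0.460000, y=1.345400: f=-2.105016 → y ← 1.345400 + 0.46·(-2.105016) = 0.377093
t=0.920000, y=0.377093: f=-1.707484 → y ← 0.377093 + 0.46·(-1.707484) = -0.408350
t=1.380000, y=-0.408350: f=-1.317266 → y ← -0.408350 + 0.46·(-1.317266) = -1.014292
y(1.84) ≈ -1.0143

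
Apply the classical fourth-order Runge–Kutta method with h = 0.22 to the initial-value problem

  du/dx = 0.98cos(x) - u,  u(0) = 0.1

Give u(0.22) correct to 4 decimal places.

0.2721

RK4: k1 = f(x_n, u_n); k2 = f(x_n + h/2, u_n + (h/2)·k1); k3 = f(x_n + h/2, u_n + (h/2)·k2); k4 = f(x_n + h, u_n + h·k3); u_{n+1} = u_n + (h/6)·(k1 + 2k2 + 2k3 + k4).
x=0.000000, u=0.100000:
  k1 = f(0.000000, 0.100000) = 0.880000
  k2 = f(0.110000, 0.196800) = 0.777277
  k3 = f(0.110000, 0.185500) = 0.788577
  k4 = f(0.220000, 0.273487) = 0.682893
  u ← 0.100000 + (0.22/6)·(k1 + 2k2 + 2k3 + k4) = 0.272135
u(0.22) ≈ 0.2721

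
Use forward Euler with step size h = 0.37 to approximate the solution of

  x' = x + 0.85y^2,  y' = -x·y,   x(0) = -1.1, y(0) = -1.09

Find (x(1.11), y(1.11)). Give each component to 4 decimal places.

Euler on (x,y): x_{n+1} = x_n + h·x', y_{n+1} = y_n + h·y'.
0.000000: (-1.100000, -1.090000); f=(-0.090115, -1.199000) → (-1.133343, -1.533630)
0.370000: (-1.133343, -1.533630); f=(0.865875, -1.738128) → (-0.812969, -2.176737)
0.740000: (-0.812969, -2.176737); f=(3.214489, -1.769619) → (0.376392, -2.831497)
(x(1.11), y(1.11)) ≈ (0.3764, -2.8315)

0.3764, -2.8315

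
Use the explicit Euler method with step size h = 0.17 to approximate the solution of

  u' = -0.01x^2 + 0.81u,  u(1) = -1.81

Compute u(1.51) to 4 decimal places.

Euler: u_{n+1} = u_n + h·f(x_n, u_n).
x=1.000000, u=-1.810000: f=-1.476100 → u ← -1.810000 + 0.17·(-1.476100) = -2.060937
x=1.170000, u=-2.060937: f=-1.683048 → u ← -2.060937 + 0.17·(-1.683048) = -2.347055
x=1.340000, u=-2.347055: f=-1.919071 → u ← -2.347055 + 0.17·(-1.919071) = -2.673297
u(1.51) ≈ -2.6733

-2.6733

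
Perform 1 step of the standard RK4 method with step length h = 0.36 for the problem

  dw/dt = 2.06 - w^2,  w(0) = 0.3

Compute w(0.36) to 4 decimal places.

RK4: k1 = f(t_n, w_n); k2 = f(t_n + h/2, w_n + (h/2)·k1); k3 = f(t_n + h/2, w_n + (h/2)·k2); k4 = f(t_n + h, w_n + h·k3); w_{n+1} = w_n + (h/6)·(k1 + 2k2 + 2k3 + k4).
t=0.000000, w=0.300000:
  k1 = f(0.000000, 0.300000) = 1.970000
  k2 = f(0.180000, 0.654600) = 1.631499
  k3 = f(0.180000, 0.593670) = 1.707556
  k4 = f(0.360000, 0.914720) = 1.223287
  w ← 0.300000 + (0.36/6)·(k1 + 2k2 + 2k3 + k4) = 0.892284
w(0.36) ≈ 0.8923

0.8923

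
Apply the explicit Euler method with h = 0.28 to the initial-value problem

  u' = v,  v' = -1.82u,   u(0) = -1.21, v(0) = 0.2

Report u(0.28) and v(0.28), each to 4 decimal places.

Euler on (u,v): u_{n+1} = u_n + h·u', v_{n+1} = v_n + h·v'.
0.000000: (-1.210000, 0.200000); f=(0.200000, 2.202200) → (-1.154000, 0.816616)
(u(0.28), v(0.28)) ≈ (-1.1540, 0.8166)

-1.1540, 0.8166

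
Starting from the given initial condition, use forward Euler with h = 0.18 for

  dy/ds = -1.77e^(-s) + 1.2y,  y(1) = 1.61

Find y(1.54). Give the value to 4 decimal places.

2.5207

Euler: y_{n+1} = y_n + h·f(s_n, y_n).
s=1.000000, y=1.610000: f=1.280853 → y ← 1.610000 + 0.18·1.280853 = 1.840554
s=1.180000, y=1.840554: f=1.664781 → y ← 1.840554 + 0.18·1.664781 = 2.140214
s=1.360000, y=2.140214: f=2.113967 → y ← 2.140214 + 0.18·2.113967 = 2.520728
y(1.54) ≈ 2.5207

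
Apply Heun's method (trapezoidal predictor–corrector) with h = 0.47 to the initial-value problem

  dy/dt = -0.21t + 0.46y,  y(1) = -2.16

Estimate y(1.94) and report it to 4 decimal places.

Heun: k1 = f(t_n, y_n); k2 = f(t_n + h, y_n + h·k1); y_{n+1} = y_n + (h/2)·(k1 + k2).
t=1.000000, y=-2.160000:
  k1 = f(1.000000, -2.160000) = -1.203600
  k2 = f(1.470000, -2.725692) = -1.562518
  y ← -2.160000 + (0.47/2)·(-1.203600 + (-1.562518)) = -2.810038
t=1.470000, y=-2.810038:
  k1 = f(1.470000, -2.810038) = -1.601317
  k2 = f(1.940000, -3.562657) = -2.046222
  y ← -2.810038 + (0.47/2)·(-1.601317 + (-2.046222)) = -3.667210
y(1.94) ≈ -3.6672

-3.6672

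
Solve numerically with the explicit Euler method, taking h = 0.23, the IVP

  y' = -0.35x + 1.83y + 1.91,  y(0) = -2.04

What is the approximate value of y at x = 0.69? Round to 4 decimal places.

Euler: y_{n+1} = y_n + h·f(x_n, y_n).
x=0.000000, y=-2.040000: f=-1.823200 → y ← -2.040000 + 0.23·(-1.823200) = -2.459336
x=0.230000, y=-2.459336: f=-2.671085 → y ← -2.459336 + 0.23·(-2.671085) = -3.073686
x=0.460000, y=-3.073686: f=-3.875845 → y ← -3.073686 + 0.23·(-3.875845) = -3.965130
y(0.69) ≈ -3.9651

-3.9651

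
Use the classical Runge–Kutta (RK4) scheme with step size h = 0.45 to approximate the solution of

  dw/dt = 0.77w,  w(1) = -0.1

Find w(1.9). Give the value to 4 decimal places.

-0.2000

RK4: k1 = f(t_n, w_n); k2 = f(t_n + h/2, w_n + (h/2)·k1); k3 = f(t_n + h/2, w_n + (h/2)·k2); k4 = f(t_n + h, w_n + h·k3); w_{n+1} = w_n + (h/6)·(k1 + 2k2 + 2k3 + k4).
t=1.000000, w=-0.100000:
  k1 = f(1.000000, -0.100000) = -0.077000
  k2 = f(1.225000, -0.117325) = -0.090340
  k3 = f(1.225000, -0.120327) = -0.092651
  k4 = f(1.450000, -0.141693) = -0.109104
  w ← -0.100000 + (0.45/6)·(k1 + 2k2 + 2k3 + k4) = -0.141407
t=1.450000, w=-0.141407:
  k1 = f(1.450000, -0.141407) = -0.108883
  k2 = f(1.675000, -0.165905) = -0.127747
  k3 = f(1.675000, -0.170150) = -0.131015
  k4 = f(1.900000, -0.200363) = -0.154280
  w ← -0.141407 + (0.45/6)·(k1 + 2k2 + 2k3 + k4) = -0.199958
w(1.9) ≈ -0.2000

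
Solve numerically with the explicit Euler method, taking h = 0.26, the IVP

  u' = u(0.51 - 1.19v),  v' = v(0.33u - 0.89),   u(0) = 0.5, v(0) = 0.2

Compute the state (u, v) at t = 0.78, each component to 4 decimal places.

Euler on (u,v): u_{n+1} = u_n + h·u', v_{n+1} = v_n + h·v'.
0.000000: (0.500000, 0.200000); f=(0.136000, -0.145000) → (0.535360, 0.162300)
0.260000: (0.535360, 0.162300); f=(0.169636, -0.115774) → (0.579465, 0.132199)
0.520000: (0.579465, 0.132199); f=(0.204368, -0.092377) → (0.632601, 0.108181)
(u(0.78), v(0.78)) ≈ (0.6326, 0.1082)

0.6326, 0.1082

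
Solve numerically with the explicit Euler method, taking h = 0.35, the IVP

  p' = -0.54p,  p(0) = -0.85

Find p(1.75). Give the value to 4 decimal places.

-0.2982

Euler: p_{n+1} = p_n + h·f(x_n, p_n).
x=0.000000, p=-0.850000: f=0.459000 → p ← -0.850000 + 0.35·0.459000 = -0.689350
x=0.350000, p=-0.689350: f=0.372249 → p ← -0.689350 + 0.35·0.372249 = -0.559063
x=0.700000, p=-0.559063: f=0.301894 → p ← -0.559063 + 0.35·0.301894 = -0.453400
x=1.050000, p=-0.453400: f=0.244836 → p ← -0.453400 + 0.35·0.244836 = -0.367707
x=1.400000, p=-0.367707: f=0.198562 → p ← -0.367707 + 0.35·0.198562 = -0.298211
p(1.75) ≈ -0.2982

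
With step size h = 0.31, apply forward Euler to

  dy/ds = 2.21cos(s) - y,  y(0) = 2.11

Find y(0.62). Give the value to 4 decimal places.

Euler: y_{n+1} = y_n + h·f(s_n, y_n).
s=0.000000, y=2.110000: f=0.100000 → y ← 2.110000 + 0.31·0.100000 = 2.141000
s=0.310000, y=2.141000: f=-0.036343 → y ← 2.141000 + 0.31·(-0.036343) = 2.129734
y(0.62) ≈ 2.1297

2.1297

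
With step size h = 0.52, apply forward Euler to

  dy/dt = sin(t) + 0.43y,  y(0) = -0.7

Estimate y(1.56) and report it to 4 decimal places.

Euler: y_{n+1} = y_n + h·f(t_n, y_n).
t=0.000000, y=-0.700000: f=-0.301000 → y ← -0.700000 + 0.52·(-0.301000) = -0.856520
t=0.520000, y=-0.856520: f=0.128577 → y ← -0.856520 + 0.52·0.128577 = -0.789660
t=1.040000, y=-0.789660: f=0.522850 → y ← -0.789660 + 0.52·0.522850 = -0.517778
y(1.56) ≈ -0.5178

-0.5178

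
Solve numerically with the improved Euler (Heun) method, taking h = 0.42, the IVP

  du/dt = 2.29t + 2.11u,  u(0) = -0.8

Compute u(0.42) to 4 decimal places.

Heun: k1 = f(t_n, u_n); k2 = f(t_n + h, u_n + h·k1); u_{n+1} = u_n + (h/2)·(k1 + k2).
t=0.000000, u=-0.800000:
  k1 = f(0.000000, -0.800000) = -1.688000
  k2 = f(0.420000, -1.508960) = -2.222106
  u ← -0.800000 + (0.42/2)·(-1.688000 + (-2.222106)) = -1.621122
u(0.42) ≈ -1.6211

-1.6211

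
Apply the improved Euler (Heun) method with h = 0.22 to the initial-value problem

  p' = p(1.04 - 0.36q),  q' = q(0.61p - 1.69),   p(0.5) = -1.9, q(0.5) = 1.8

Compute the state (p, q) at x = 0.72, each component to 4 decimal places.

Heun on (p,q): k1 = f(x_n, state_n); k2 = f(x_n + h, state_n + h·k1); state_{n+1} = state_n + (h/2)·(k1 + k2).
0.500000: (-1.900000, 1.800000)
  k1 = (-0.744800, -5.128200)
  predictor → (-2.063856, 0.671796)
  k2 = (-1.647274, -1.981094)
  → (-2.163128, 1.017978)
(p(0.72), q(0.72)) ≈ (-2.1631, 1.0180)

-2.1631, 1.0180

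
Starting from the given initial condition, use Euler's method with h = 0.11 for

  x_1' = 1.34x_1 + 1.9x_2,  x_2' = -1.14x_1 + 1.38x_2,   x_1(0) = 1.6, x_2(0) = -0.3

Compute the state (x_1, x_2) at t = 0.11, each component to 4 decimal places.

Euler on (x_1,x_2): x_1_{n+1} = x_1_n + h·x_1', x_2_{n+1} = x_2_n + h·x_2'.
0.000000: (1.600000, -0.300000); f=(1.574000, -2.238000) → (1.773140, -0.546180)
(x_1(0.11), x_2(0.11)) ≈ (1.7731, -0.5462)

1.7731, -0.5462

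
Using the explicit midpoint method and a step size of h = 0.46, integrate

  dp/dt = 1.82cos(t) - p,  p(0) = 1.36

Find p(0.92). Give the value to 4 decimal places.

1.4424

Midpoint: k1 = f(t_n, p_n); k2 = f(t_n + h/2, p_n + (h/2)·k1); p_{n+1} = p_n + h·k2.
t=0.000000, p=1.360000:
  k1 = f(0.000000, 1.360000) = 0.460000
  k2 = f(0.230000, 1.465800) = 0.306273
  p ← 1.360000 + 0.46·0.306273 = 1.500886
t=0.460000, p=1.500886:
  k1 = f(0.460000, 1.500886) = 0.129930
  k2 = f(0.690000, 1.530769) = -0.127102
  p ← 1.500886 + 0.46·(-0.127102) = 1.442419
p(0.92) ≈ 1.4424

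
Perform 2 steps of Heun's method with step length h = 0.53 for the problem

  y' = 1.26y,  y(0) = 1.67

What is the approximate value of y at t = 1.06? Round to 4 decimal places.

Heun: k1 = f(t_n, y_n); k2 = f(t_n + h, y_n + h·k1); y_{n+1} = y_n + (h/2)·(k1 + k2).
t=0.000000, y=1.670000:
  k1 = f(0.000000, 1.670000) = 2.104200
  k2 = f(0.530000, 2.785226) = 3.509385
  y ← 1.670000 + (0.53/2)·(2.104200 + 3.509385) = 3.157600
t=0.530000, y=3.157600:
  k1 = f(0.530000, 3.157600) = 3.978576
  k2 = f(1.060000, 5.266245) = 6.635469
  y ← 3.157600 + (0.53/2)·(3.978576 + 6.635469) = 5.970322
y(1.06) ≈ 5.9703

5.9703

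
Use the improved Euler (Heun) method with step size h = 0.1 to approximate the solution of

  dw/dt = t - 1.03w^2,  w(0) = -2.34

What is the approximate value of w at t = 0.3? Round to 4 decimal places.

-7.3030

Heun: k1 = f(t_n, w_n); k2 = f(t_n + h, w_n + h·k1); w_{n+1} = w_n + (h/2)·(k1 + k2).
t=0.000000, w=-2.340000:
  k1 = f(0.000000, -2.340000) = -5.639868
  k2 = f(0.100000, -2.903987) = -8.586134
  w ← -2.340000 + (0.1/2)·(-5.639868 + (-8.586134)) = -3.051300
t=0.100000, w=-3.051300:
  k1 = f(0.100000, -3.051300) = -9.489745
  k2 = f(0.200000, -4.000275) = -16.282263
  w ← -3.051300 + (0.1/2)·(-9.489745 + (-16.282263)) = -4.339900
t=0.200000, w=-4.339900:
  k1 = f(0.200000, -4.339900) = -19.199778
  k2 = f(0.300000, -6.259878) = -40.061658
  w ← -4.339900 + (0.1/2)·(-19.199778 + (-40.061658)) = -7.302972
w(0.3) ≈ -7.3030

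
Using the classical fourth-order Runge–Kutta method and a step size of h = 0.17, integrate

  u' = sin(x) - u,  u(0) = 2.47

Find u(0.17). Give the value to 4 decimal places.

RK4: k1 = f(x_n, u_n); k2 = f(x_n + h/2, u_n + (h/2)·k1); k3 = f(x_n + h/2, u_n + (h/2)·k2); k4 = f(x_n + h, u_n + h·k3); u_{n+1} = u_n + (h/6)·(k1 + 2k2 + 2k3 + k4).
x=0.000000, u=2.470000:
  k1 = f(0.000000, 2.470000) = -2.470000
  k2 = f(0.085000, 2.260050) = -2.175152
  k3 = f(0.085000, 2.285112) = -2.200214
  k4 = f(0.170000, 2.095964) = -1.926781
  u ← 2.470000 + (0.17/6)·(k1 + 2k2 + 2k3 + k4) = 2.097487
u(0.17) ≈ 2.0975

2.0975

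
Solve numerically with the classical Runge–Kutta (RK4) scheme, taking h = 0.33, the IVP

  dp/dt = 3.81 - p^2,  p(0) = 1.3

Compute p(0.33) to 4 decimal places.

1.7390

RK4: k1 = f(t_n, p_n); k2 = f(t_n + h/2, p_n + (h/2)·k1); k3 = f(t_n + h/2, p_n + (h/2)·k2); k4 = f(t_n + h, p_n + h·k3); p_{n+1} = p_n + (h/6)·(k1 + 2k2 + 2k3 + k4).
t=0.000000, p=1.300000:
  k1 = f(0.000000, 1.300000) = 2.120000
  k2 = f(0.165000, 1.649800) = 1.088160
  k3 = f(0.165000, 1.479546) = 1.620942
  k4 = f(0.330000, 1.834911) = 0.443102
  p ← 1.300000 + (0.33/6)·(k1 + 2k2 + 2k3 + k4) = 1.738972
p(0.33) ≈ 1.7390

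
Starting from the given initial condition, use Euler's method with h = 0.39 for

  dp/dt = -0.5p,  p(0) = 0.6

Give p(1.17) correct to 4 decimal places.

0.3130

Euler: p_{n+1} = p_n + h·f(t_n, p_n).
t=0.000000, p=0.600000: f=-0.300000 → p ← 0.600000 + 0.39·(-0.300000) = 0.483000
t=0.390000, p=0.483000: f=-0.241500 → p ← 0.483000 + 0.39·(-0.241500) = 0.388815
t=0.780000, p=0.388815: f=-0.194407 → p ← 0.388815 + 0.39·(-0.194407) = 0.312996
p(1.17) ≈ 0.3130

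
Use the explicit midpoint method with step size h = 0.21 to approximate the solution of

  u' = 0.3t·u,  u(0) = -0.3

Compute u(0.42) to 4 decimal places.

Midpoint: k1 = f(t_n, u_n); k2 = f(t_n + h/2, u_n + (h/2)·k1); u_{n+1} = u_n + h·k2.
t=0.000000, u=-0.300000:
  k1 = f(0.000000, -0.300000) = 0.000000
  k2 = f(0.105000, -0.300000) = -0.009450
  u ← -0.300000 + 0.21·(-0.009450) = -0.301984
t=0.210000, u=-0.301984:
  k1 = f(0.210000, -0.301984) = -0.019025
  k2 = f(0.315000, -0.303982) = -0.028726
  u ← -0.301984 + 0.21·(-0.028726) = -0.308017
u(0.42) ≈ -0.3080

-0.3080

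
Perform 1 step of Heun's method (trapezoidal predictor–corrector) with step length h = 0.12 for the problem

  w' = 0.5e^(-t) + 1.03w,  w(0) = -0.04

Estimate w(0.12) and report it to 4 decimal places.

Heun: k1 = f(t_n, w_n); k2 = f(t_n + h, w_n + h·k1); w_{n+1} = w_n + (h/2)·(k1 + k2).
t=0.000000, w=-0.040000:
  k1 = f(0.000000, -0.040000) = 0.458800
  k2 = f(0.120000, 0.015056) = 0.458968
  w ← -0.040000 + (0.12/2)·(0.458800 + 0.458968) = 0.015066
w(0.12) ≈ 0.0151

0.0151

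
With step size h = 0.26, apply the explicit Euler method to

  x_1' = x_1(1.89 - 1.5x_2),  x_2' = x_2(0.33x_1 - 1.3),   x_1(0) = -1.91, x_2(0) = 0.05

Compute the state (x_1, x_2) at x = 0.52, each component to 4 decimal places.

-4.1655, 0.0105

Euler on (x_1,x_2): x_1_{n+1} = x_1_n + h·x_1', x_2_{n+1} = x_2_n + h·x_2'.
0.000000: (-1.910000, 0.050000); f=(-3.466650, -0.096515) → (-2.811329, 0.024906)
0.260000: (-2.811329, 0.024906); f=(-5.208383, -0.055484) → (-4.165509, 0.010480)
(x_1(0.52), x_2(0.52)) ≈ (-4.1655, 0.0105)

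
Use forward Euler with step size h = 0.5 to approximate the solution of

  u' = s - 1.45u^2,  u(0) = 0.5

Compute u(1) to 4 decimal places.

0.4951

Euler: u_{n+1} = u_n + h·f(s_n, u_n).
s=0.000000, u=0.500000: f=-0.362500 → u ← 0.500000 + 0.5·(-0.362500) = 0.318750
s=0.500000, u=0.318750: f=0.352678 → u ← 0.318750 + 0.5·0.352678 = 0.495089
u(1) ≈ 0.4951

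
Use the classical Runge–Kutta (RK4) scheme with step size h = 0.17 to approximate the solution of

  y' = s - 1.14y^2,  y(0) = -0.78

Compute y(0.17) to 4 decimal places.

-0.9027

RK4: k1 = f(s_n, y_n); k2 = f(s_n + h/2, y_n + (h/2)·k1); k3 = f(s_n + h/2, y_n + (h/2)·k2); k4 = f(s_n + h, y_n + h·k3); y_{n+1} = y_n + (h/6)·(k1 + 2k2 + 2k3 + k4).
s=0.000000, y=-0.780000:
  k1 = f(0.000000, -0.780000) = -0.693576
  k2 = f(0.085000, -0.838954) = -0.717382
  k3 = f(0.085000, -0.840977) = -0.721257
  k4 = f(0.170000, -0.902614) = -0.758771
  y ← -0.780000 + (0.17/6)·(k1 + 2k2 + 2k3 + k4) = -0.902673
y(0.17) ≈ -0.9027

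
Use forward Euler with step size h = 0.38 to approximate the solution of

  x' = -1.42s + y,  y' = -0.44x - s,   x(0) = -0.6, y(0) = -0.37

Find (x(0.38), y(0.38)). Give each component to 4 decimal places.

-0.7406, -0.2697

Euler on (x,y): x_{n+1} = x_n + h·x', y_{n+1} = y_n + h·y'.
0.000000: (-0.600000, -0.370000); f=(-0.370000, 0.264000) → (-0.740600, -0.269680)
(x(0.38), y(0.38)) ≈ (-0.7406, -0.2697)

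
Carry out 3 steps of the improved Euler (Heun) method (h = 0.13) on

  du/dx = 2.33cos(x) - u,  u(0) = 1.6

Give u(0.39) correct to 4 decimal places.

Heun: k1 = f(x_n, u_n); k2 = f(x_n + h, u_n + h·k1); u_{n+1} = u_n + (h/2)·(k1 + k2).
x=0.000000, u=1.600000:
  k1 = f(0.000000, 1.600000) = 0.730000
  k2 = f(0.130000, 1.694900) = 0.615439
  u ← 1.600000 + (0.13/2)·(0.730000 + 0.615439) = 1.687454
x=0.130000, u=1.687454:
  k1 = f(0.130000, 1.687454) = 0.622886
  k2 = f(0.260000, 1.768429) = 0.483260
  u ← 1.687454 + (0.13/2)·(0.622886 + 0.483260) = 1.759353
x=0.260000, u=1.759353:
  k1 = f(0.260000, 1.759353) = 0.492336
  k2 = f(0.390000, 1.823357) = 0.331681
  u ← 1.759353 + (0.13/2)·(0.492336 + 0.331681) = 1.812914
u(0.39) ≈ 1.8129

1.8129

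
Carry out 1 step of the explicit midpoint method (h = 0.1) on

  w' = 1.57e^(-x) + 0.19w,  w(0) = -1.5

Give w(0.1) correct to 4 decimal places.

Midpoint: k1 = f(x_n, w_n); k2 = f(x_n + h/2, w_n + (h/2)·k1); w_{n+1} = w_n + h·k2.
x=0.000000, w=-1.500000:
  k1 = f(0.000000, -1.500000) = 1.285000
  k2 = f(0.050000, -1.435750) = 1.220638
  w ← -1.500000 + 0.1·1.220638 = -1.377936
w(0.1) ≈ -1.3779

-1.3779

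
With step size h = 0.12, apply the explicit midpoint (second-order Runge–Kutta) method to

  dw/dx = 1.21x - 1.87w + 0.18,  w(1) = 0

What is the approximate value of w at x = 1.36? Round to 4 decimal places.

0.4262

Midpoint: k1 = f(x_n, w_n); k2 = f(x_n + h/2, w_n + (h/2)·k1); w_{n+1} = w_n + h·k2.
x=1.000000, w=0.000000:
  k1 = f(1.000000, 0.000000) = 1.390000
  k2 = f(1.060000, 0.083400) = 1.306642
  w ← 0.000000 + 0.12·1.306642 = 0.156797
x=1.120000, w=0.156797:
  k1 = f(1.120000, 0.156797) = 1.241990
  k2 = f(1.180000, 0.231316) = 1.175238
  w ← 0.156797 + 0.12·1.175238 = 0.297826
x=1.240000, w=0.297826:
  k1 = f(1.240000, 0.297826) = 1.123466
  k2 = f(1.300000, 0.365234) = 1.070013
  w ← 0.297826 + 0.12·1.070013 = 0.426227
w(1.36) ≈ 0.4262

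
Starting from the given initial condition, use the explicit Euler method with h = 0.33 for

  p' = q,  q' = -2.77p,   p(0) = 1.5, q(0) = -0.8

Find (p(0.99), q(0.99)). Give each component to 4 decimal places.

Euler on (p,q): p_{n+1} = p_n + h·p', q_{n+1} = q_n + h·q'.
0.000000: (1.500000, -0.800000); f=(-0.800000, -4.155000) → (1.236000, -2.171150)
0.330000: (1.236000, -2.171150); f=(-2.171150, -3.423720) → (0.519520, -3.300978)
0.660000: (0.519520, -3.300978); f=(-3.300978, -1.439072) → (-0.569802, -3.775871)
(p(0.99), q(0.99)) ≈ (-0.5698, -3.7759)

-0.5698, -3.7759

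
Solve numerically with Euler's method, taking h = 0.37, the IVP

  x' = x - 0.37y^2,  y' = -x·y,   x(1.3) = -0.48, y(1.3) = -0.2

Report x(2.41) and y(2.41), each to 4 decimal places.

Euler on (x,y): x_{n+1} = x_n + h·x', y_{n+1} = y_n + h·y'.
1.300000: (-0.480000, -0.200000); f=(-0.494800, -0.096000) → (-0.663076, -0.235520)
1.670000: (-0.663076, -0.235520); f=(-0.683600, -0.156168) → (-0.916008, -0.293302)
2.040000: (-0.916008, -0.293302); f=(-0.947838, -0.268667) → (-1.266708, -0.392709)
(x(2.41), y(2.41)) ≈ (-1.2667, -0.3927)

-1.2667, -0.3927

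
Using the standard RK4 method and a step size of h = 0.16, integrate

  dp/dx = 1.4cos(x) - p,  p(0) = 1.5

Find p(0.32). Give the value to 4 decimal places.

RK4: k1 = f(x_n, p_n); k2 = f(x_n + h/2, p_n + (h/2)·k1); k3 = f(x_n + h/2, p_n + (h/2)·k2); k4 = f(x_n + h, p_n + h·k3); p_{n+1} = p_n + (h/6)·(k1 + 2k2 + 2k3 + k4).
x=0.000000, p=1.500000:
  k1 = f(0.000000, 1.500000) = -0.100000
  k2 = f(0.080000, 1.492000) = -0.096478
  k3 = f(0.080000, 1.492282) = -0.096759
  k4 = f(0.160000, 1.484518) = -0.102400
  p ← 1.500000 + (0.16/6)·(k1 + 2k2 + 2k3 + k4) = 1.484297
x=0.160000, p=1.484297:
  k1 = f(0.160000, 1.484297) = -0.102178
  k2 = f(0.240000, 1.476122) = -0.116249
  k3 = f(0.240000, 1.474997) = -0.115124
  k4 = f(0.320000, 1.465877) = -0.136947
  p ← 1.484297 + (0.16/6)·(k1 + 2k2 + 2k3 + k4) = 1.465580
p(0.32) ≈ 1.4656

1.4656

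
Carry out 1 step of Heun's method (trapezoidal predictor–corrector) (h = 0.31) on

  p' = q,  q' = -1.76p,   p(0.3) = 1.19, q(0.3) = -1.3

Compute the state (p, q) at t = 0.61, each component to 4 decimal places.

0.6864, -1.8393

Heun on (p,q): k1 = f(t_n, state_n); k2 = f(t_n + h, state_n + h·k1); state_{n+1} = state_n + (h/2)·(k1 + k2).
0.300000: (1.190000, -1.300000)
  k1 = (-1.300000, -2.094400)
  predictor → (0.787000, -1.949264)
  k2 = (-1.949264, -1.385120)
  → (0.686364, -1.839326)
(p(0.61), q(0.61)) ≈ (0.6864, -1.8393)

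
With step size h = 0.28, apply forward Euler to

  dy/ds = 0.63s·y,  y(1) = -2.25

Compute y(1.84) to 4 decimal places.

Euler: y_{n+1} = y_n + h·f(s_n, y_n).
s=1.000000, y=-2.250000: f=-1.417500 → y ← -2.250000 + 0.28·(-1.417500) = -2.646900
s=1.280000, y=-2.646900: f=-2.134460 → y ← -2.646900 + 0.28·(-2.134460) = -3.244549
s=1.560000, y=-3.244549: f=-3.188743 → y ← -3.244549 + 0.28·(-3.188743) = -4.137397
y(1.84) ≈ -4.1374

-4.1374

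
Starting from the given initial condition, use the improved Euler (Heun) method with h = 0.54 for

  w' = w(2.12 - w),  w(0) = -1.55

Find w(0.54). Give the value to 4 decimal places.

Heun: k1 = f(x_n, w_n); k2 = f(x_n + h, w_n + h·k1); w_{n+1} = w_n + (h/2)·(k1 + k2).
x=0.000000, w=-1.550000:
  k1 = f(0.000000, -1.550000) = -5.688500
  k2 = f(0.540000, -4.621790) = -31.159138
  w ← -1.550000 + (0.54/2)·(-5.688500 + (-31.159138)) = -11.498862
w(0.54) ≈ -11.4989

-11.4989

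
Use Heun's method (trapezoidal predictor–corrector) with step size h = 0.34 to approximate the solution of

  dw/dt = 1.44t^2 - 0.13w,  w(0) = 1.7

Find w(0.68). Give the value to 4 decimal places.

Heun: k1 = f(t_n, w_n); k2 = f(t_n + h, w_n + h·k1); w_{n+1} = w_n + (h/2)·(k1 + k2).
t=0.000000, w=1.700000:
  k1 = f(0.000000, 1.700000) = -0.221000
  k2 = f(0.340000, 1.624860) = -0.044768
  w ← 1.700000 + (0.34/2)·(-0.221000 + (-0.044768)) = 1.654819
t=0.340000, w=1.654819:
  k1 = f(0.340000, 1.654819) = -0.048663
  k2 = f(0.680000, 1.638274) = 0.452880
  w ← 1.654819 + (0.34/2)·(-0.048663 + 0.452880) = 1.723537
w(0.68) ≈ 1.7235

1.7235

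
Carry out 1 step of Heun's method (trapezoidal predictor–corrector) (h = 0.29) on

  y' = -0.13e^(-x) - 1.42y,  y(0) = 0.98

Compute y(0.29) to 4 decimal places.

Heun: k1 = f(x_n, y_n); k2 = f(x_n + h, y_n + h·k1); y_{n+1} = y_n + (h/2)·(k1 + k2).
x=0.000000, y=0.980000:
  k1 = f(0.000000, 0.980000) = -1.521600
  k2 = f(0.290000, 0.538736) = -0.862279
  y ← 0.980000 + (0.29/2)·(-1.521600 + (-0.862279)) = 0.634337
y(0.29) ≈ 0.6343

0.6343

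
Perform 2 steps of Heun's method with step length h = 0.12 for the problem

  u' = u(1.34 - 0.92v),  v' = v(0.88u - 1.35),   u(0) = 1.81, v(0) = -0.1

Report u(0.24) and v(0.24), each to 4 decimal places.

Heun on (u,v): k1 = f(t_n, state_n); k2 = f(t_n + h, state_n + h·k1); state_{n+1} = state_n + (h/2)·(k1 + k2).
0.000000: (1.810000, -0.100000)
  k1 = (2.591920, -0.024280)
  predictor → (2.121030, -0.102914)
  k2 = (3.043001, -0.053156)
  → (2.148095, -0.104646)
0.120000: (2.148095, -0.104646)
  k1 = (3.085254, -0.056543)
  predictor → (2.518326, -0.111431)
  k2 = (3.632727, -0.096514)
  → (2.551174, -0.113830)
(u(0.24), v(0.24)) ≈ (2.5512, -0.1138)

2.5512, -0.1138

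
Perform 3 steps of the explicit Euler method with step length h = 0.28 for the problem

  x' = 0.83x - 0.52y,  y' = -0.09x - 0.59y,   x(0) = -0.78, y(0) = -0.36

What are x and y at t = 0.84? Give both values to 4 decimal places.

Euler on (x,y): x_{n+1} = x_n + h·x', y_{n+1} = y_n + h·y'.
0.000000: (-0.780000, -0.360000); f=(-0.460200, 0.282600) → (-0.908856, -0.280872)
0.280000: (-0.908856, -0.280872); f=(-0.608297, 0.247512) → (-1.079179, -0.211569)
0.560000: (-1.079179, -0.211569); f=(-0.785703, 0.221952) → (-1.299176, -0.149422)
(x(0.84), y(0.84)) ≈ (-1.2992, -0.1494)

-1.2992, -0.1494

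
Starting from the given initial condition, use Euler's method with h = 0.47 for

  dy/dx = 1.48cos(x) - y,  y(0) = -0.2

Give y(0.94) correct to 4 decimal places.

0.9327

Euler: y_{n+1} = y_n + h·f(x_n, y_n).
x=0.000000, y=-0.200000: f=1.680000 → y ← -0.200000 + 0.47·1.680000 = 0.589600
x=0.470000, y=0.589600: f=0.729921 → y ← 0.589600 + 0.47·0.729921 = 0.932663
y(0.94) ≈ 0.9327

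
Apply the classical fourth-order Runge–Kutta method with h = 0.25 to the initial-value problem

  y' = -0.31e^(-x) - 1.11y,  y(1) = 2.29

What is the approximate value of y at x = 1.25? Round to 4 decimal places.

RK4: k1 = f(x_n, y_n); k2 = f(x_n + h/2, y_n + (h/2)·k1); k3 = f(x_n + h/2, y_n + (h/2)·k2); k4 = f(x_n + h, y_n + h·k3); y_{n+1} = y_n + (h/6)·(k1 + 2k2 + 2k3 + k4).
x=1.000000, y=2.290000:
  k1 = f(1.000000, 2.290000) = -2.655943
  k2 = f(1.125000, 1.958007) = -2.274030
  k3 = f(1.125000, 2.005746) = -2.327021
  k4 = f(1.250000, 1.708245) = -1.984968
  y ← 2.290000 + (0.25/6)·(k1 + 2k2 + 2k3 + k4) = 1.713208
y(1.25) ≈ 1.7132

1.7132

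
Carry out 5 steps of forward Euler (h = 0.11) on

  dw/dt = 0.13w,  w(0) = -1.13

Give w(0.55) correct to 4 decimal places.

Euler: w_{n+1} = w_n + h·f(t_n, w_n).
t=0.000000, w=-1.130000: f=-0.146900 → w ← -1.130000 + 0.11·(-0.146900) = -1.146159
t=0.110000, w=-1.146159: f=-0.149001 → w ← -1.146159 + 0.11·(-0.149001) = -1.162549
t=0.220000, w=-1.162549: f=-0.151131 → w ← -1.162549 + 0.11·(-0.151131) = -1.179174
t=0.330000, w=-1.179174: f=-0.153293 → w ← -1.179174 + 0.11·(-0.153293) = -1.196036
t=0.440000, w=-1.196036: f=-0.155485 → w ← -1.196036 + 0.11·(-0.155485) = -1.213139
w(0.55) ≈ -1.2131

-1.2131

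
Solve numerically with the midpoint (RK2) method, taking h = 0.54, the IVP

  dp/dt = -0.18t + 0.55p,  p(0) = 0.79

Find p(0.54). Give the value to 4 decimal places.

1.0332

Midpoint: k1 = f(t_n, p_n); k2 = f(t_n + h/2, p_n + (h/2)·k1); p_{n+1} = p_n + h·k2.
t=0.000000, p=0.790000:
  k1 = f(0.000000, 0.790000) = 0.434500
  k2 = f(0.270000, 0.907315) = 0.450423
  p ← 0.790000 + 0.54·0.450423 = 1.033229
p(0.54) ≈ 1.0332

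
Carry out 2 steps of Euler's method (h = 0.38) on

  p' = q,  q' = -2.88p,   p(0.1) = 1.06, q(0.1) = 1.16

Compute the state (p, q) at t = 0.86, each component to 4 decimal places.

1.5008, -1.6425

Euler on (p,q): p_{n+1} = p_n + h·p', q_{n+1} = q_n + h·q'.
0.100000: (1.060000, 1.160000); f=(1.160000, -3.052800) → (1.500800, -0.000064)
0.480000: (1.500800, -0.000064); f=(-0.000064, -4.322304) → (1.500776, -1.642540)
(p(0.86), q(0.86)) ≈ (1.5008, -1.6425)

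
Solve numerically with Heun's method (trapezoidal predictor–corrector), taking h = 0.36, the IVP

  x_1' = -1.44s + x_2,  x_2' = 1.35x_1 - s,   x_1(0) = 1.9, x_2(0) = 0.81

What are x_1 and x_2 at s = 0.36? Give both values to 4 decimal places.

2.2645, 1.7395

Heun on (x_1,x_2): k1 = f(s_n, state_n); k2 = f(s_n + h, state_n + h·k1); state_{n+1} = state_n + (h/2)·(k1 + k2).
0.000000: (1.900000, 0.810000)
  k1 = (0.810000, 2.565000)
  predictor → (2.191600, 1.733400)
  k2 = (1.215000, 2.598660)
  → (2.264500, 1.739459)
(x_1(0.36), x_2(0.36)) ≈ (2.2645, 1.7395)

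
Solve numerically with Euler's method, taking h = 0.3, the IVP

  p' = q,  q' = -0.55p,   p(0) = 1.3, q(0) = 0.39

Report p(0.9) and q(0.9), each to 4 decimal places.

1.4522, -0.3008

Euler on (p,q): p_{n+1} = p_n + h·p', q_{n+1} = q_n + h·q'.
0.000000: (1.300000, 0.390000); f=(0.390000, -0.715000) → (1.417000, 0.175500)
0.300000: (1.417000, 0.175500); f=(0.175500, -0.779350) → (1.469650, -0.058305)
0.600000: (1.469650, -0.058305); f=(-0.058305, -0.808308) → (1.452159, -0.300797)
(p(0.9), q(0.9)) ≈ (1.4522, -0.3008)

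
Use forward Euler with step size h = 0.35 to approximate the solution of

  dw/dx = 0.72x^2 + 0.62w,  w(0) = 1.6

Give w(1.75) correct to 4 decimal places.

5.3420

Euler: w_{n+1} = w_n + h·f(x_n, w_n).
x=0.000000, w=1.600000: f=0.992000 → w ← 1.600000 + 0.35·0.992000 = 1.947200
x=0.350000, w=1.947200: f=1.295464 → w ← 1.947200 + 0.35·1.295464 = 2.400612
x=0.700000, w=2.400612: f=1.841180 → w ← 2.400612 + 0.35·1.841180 = 3.045025
x=1.050000, w=3.045025: f=2.681716 → w ← 3.045025 + 0.35·2.681716 = 3.983626
x=1.400000, w=3.983626: f=3.881048 → w ← 3.983626 + 0.35·3.881048 = 5.341993
w(1.75) ≈ 5.3420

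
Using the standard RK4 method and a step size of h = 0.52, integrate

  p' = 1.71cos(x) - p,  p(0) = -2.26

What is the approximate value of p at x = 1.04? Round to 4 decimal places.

0.0674

RK4: k1 = f(x_n, p_n); k2 = f(x_n + h/2, p_n + (h/2)·k1); k3 = f(x_n + h/2, p_n + (h/2)·k2); k4 = f(x_n + h, p_n + h·k3); p_{n+1} = p_n + (h/6)·(k1 + 2k2 + 2k3 + k4).
x=0.000000, p=-2.260000:
  k1 = f(0.000000, -2.260000) = 3.970000
  k2 = f(0.260000, -1.227800) = 2.880327
  k3 = f(0.260000, -1.511115) = 3.163642
  k4 = f(0.520000, -0.614906) = 2.098877
  p ← -2.260000 + (0.52/6)·(k1 + 2k2 + 2k3 + k4) = -0.686409
x=0.520000, p=-0.686409:
  k1 = f(0.520000, -0.686409) = 2.170380
  k2 = f(0.780000, -0.122111) = 1.337773
  k3 = f(0.780000, -0.338589) = 1.554251
  k4 = f(1.040000, 0.121801) = 0.743836
  p ← -0.686409 + (0.52/6)·(k1 + 2k2 + 2k3 + k4) = 0.067440
p(1.04) ≈ 0.0674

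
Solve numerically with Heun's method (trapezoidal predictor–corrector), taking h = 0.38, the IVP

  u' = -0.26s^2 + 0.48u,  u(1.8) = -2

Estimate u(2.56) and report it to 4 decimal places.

-3.9851

Heun: k1 = f(s_n, u_n); k2 = f(s_n + h, u_n + h·k1); u_{n+1} = u_n + (h/2)·(k1 + k2).
s=1.800000, u=-2.000000:
  k1 = f(1.800000, -2.000000) = -1.802400
  k2 = f(2.180000, -2.684912) = -2.524382
  u ← -2.000000 + (0.38/2)·(-1.802400 + (-2.524382)) = -2.822089
s=2.180000, u=-2.822089:
  k1 = f(2.180000, -2.822089) = -2.590226
  k2 = f(2.560000, -3.806375) = -3.530996
  u ← -2.822089 + (0.38/2)·(-2.590226 + (-3.530996)) = -3.985121
u(2.56) ≈ -3.9851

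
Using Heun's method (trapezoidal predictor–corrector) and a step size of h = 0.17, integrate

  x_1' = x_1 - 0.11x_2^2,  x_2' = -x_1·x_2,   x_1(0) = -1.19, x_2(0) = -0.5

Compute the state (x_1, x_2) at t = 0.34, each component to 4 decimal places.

Heun on (x_1,x_2): k1 = f(t_n, state_n); k2 = f(t_n + h, state_n + h·k1); state_{n+1} = state_n + (h/2)·(k1 + k2).
0.000000: (-1.190000, -0.500000)
  k1 = (-1.217500, -0.595000)
  predictor → (-1.396975, -0.601150)
  k2 = (-1.436727, -0.839792)
  → (-1.415609, -0.621957)
0.170000: (-1.415609, -0.621957)
  k1 = (-1.458161, -0.880449)
  predictor → (-1.663497, -0.771634)
  k2 = (-1.728993, -1.283610)
  → (-1.686517, -0.805902)
(x_1(0.34), x_2(0.34)) ≈ (-1.6865, -0.8059)

-1.6865, -0.8059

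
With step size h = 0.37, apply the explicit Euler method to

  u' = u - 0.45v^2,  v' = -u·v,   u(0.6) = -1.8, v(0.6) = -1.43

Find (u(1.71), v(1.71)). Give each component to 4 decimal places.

Euler on (u,v): u_{n+1} = u_n + h·u', v_{n+1} = v_n + h·v'.
0.600000: (-1.800000, -1.430000); f=(-2.720205, -2.574000) → (-2.806476, -2.382380)
0.970000: (-2.806476, -2.382380); f=(-5.360556, -6.686092) → (-4.789882, -4.856234)
1.340000: (-4.789882, -4.856234); f=(-15.402236, -23.260786) → (-10.488709, -13.462725)
(u(1.71), v(1.71)) ≈ (-10.4887, -13.4627)

-10.4887, -13.4627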